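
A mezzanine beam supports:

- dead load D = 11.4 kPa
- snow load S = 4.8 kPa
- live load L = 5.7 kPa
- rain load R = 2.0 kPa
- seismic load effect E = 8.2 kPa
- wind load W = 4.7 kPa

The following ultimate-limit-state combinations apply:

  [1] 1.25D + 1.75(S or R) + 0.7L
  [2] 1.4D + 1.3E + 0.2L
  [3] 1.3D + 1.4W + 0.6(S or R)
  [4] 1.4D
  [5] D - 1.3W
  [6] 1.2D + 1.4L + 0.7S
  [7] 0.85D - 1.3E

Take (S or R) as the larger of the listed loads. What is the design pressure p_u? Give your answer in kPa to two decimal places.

27.76 kPa

(S or R) → S = 4.8 kPa.
[1] 1.25(11.4) + 1.75(4.8) + 0.7(5.7) = 26.64
[2] 1.4(11.4) + 1.3(8.2) + 0.2(5.7) = 27.76
[3] 1.3(11.4) + 1.4(4.7) + 0.6(4.8) = 24.28
[4] 1.4(11.4) = 15.96
[5] 1.0(11.4) - 1.3(4.7) = 5.29
[6] 1.2(11.4) + 1.4(5.7) + 0.7(4.8) = 25.02
[7] 0.85(11.4) - 1.3(8.2) = -0.97
Maximum is from combination 2.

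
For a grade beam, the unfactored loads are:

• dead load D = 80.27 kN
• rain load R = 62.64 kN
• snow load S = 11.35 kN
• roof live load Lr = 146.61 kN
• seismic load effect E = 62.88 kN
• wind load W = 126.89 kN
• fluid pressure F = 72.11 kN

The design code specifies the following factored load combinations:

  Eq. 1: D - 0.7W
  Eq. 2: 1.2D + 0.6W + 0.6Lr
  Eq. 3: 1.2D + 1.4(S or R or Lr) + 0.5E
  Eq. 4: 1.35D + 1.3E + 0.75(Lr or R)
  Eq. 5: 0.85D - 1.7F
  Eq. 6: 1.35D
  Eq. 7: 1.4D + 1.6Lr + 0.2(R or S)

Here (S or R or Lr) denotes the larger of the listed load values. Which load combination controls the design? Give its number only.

Combination 7

(S or R or Lr) → Lr = 146.61 kN; (Lr or R) → Lr = 146.61 kN; (R or S) → R = 62.64 kN.
Eq. 1: 1.0(80.27) - 0.7(126.89) = -8.55
Eq. 2: 1.2(80.27) + 0.6(126.89) + 0.6(146.61) = 260.42
Eq. 3: 1.2(80.27) + 1.4(146.61) + 0.5(62.88) = 333.02
Eq. 4: 1.35(80.27) + 1.3(62.88) + 0.75(146.61) = 300.07
Eq. 5: 0.85(80.27) - 1.7(72.11) = -54.36
Eq. 6: 1.35(80.27) = 108.36
Eq. 7: 1.4(80.27) + 1.6(146.61) + 0.2(62.64) = 359.48
The largest value is 359.48 kN from combination 7.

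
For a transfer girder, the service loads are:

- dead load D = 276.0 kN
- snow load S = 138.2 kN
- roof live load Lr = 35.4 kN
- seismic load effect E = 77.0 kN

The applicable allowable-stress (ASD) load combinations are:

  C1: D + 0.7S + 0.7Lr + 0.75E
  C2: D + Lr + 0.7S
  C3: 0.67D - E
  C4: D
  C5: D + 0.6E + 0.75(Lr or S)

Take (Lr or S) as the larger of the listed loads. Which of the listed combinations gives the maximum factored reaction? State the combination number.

(Lr or S) → S = 138.2 kN.
C1: 1.0(276.0) + 0.7(138.2) + 0.7(35.4) + 0.75(77.0) = 455.3
C2: 1.0(276.0) + 1.0(35.4) + 0.7(138.2) = 408.1
C3: 0.67(276.0) - 1.0(77.0) = 107.9
C4: 1.0(276.0) = 276.0
C5: 1.0(276.0) + 0.6(77.0) + 0.75(138.2) = 425.9
The largest value is 455.3 kN from combination 1.

Combination 1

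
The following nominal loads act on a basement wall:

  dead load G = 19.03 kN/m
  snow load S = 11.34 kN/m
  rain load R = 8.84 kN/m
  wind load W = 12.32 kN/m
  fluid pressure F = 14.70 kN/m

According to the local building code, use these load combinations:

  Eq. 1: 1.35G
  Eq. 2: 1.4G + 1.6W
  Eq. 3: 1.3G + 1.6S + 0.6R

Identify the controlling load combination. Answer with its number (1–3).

Eq. 1: 1.35(19.03) = 25.69
Eq. 2: 1.4(19.03) + 1.6(12.32) = 26.64 + 19.71 = 46.35
Eq. 3: 1.3(19.03) + 1.6(11.34) + 0.6(8.84) = 48.19
The largest value is 48.19 kN/m from combination 3.

Combination 3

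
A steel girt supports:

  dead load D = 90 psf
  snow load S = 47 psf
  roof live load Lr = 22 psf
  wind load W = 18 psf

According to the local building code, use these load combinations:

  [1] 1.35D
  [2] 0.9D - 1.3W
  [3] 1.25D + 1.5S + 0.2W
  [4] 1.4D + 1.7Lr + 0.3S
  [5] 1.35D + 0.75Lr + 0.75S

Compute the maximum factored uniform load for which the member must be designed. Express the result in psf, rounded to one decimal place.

186.6 psf

[1] 1.35(90) = 121.5
[2] 0.9(90) - 1.3(18) = 57.6
[3] 1.25(90) + 1.5(47) + 0.2(18) = 186.6
[4] 1.4(90) + 1.7(22) + 0.3(47) = 177.5
[5] 1.35(90) + 0.75(22) + 0.75(47) = 173.3
The controlling combination is 3, giving 186.6 psf.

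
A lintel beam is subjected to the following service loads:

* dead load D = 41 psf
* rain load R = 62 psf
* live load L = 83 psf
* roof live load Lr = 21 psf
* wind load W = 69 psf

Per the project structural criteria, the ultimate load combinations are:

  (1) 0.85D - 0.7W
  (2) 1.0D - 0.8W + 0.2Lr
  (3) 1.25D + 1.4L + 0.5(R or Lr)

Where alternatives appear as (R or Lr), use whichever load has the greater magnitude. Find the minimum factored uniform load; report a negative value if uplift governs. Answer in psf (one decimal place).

-13.5 psf

(R or Lr) → R = 62 psf.
(1) 0.85(41) - 0.7(69) = -13.5
(2) 1.0(41) - 0.8(69) + 0.2(21) = 41.0 - 55.2 + 4.2 = -10.0
(3) 1.25(41) + 1.4(83) + 0.5(62) = 51.3 + 116.2 + 31.0 = 198.5
Combination 1 gives the minimum: -13.5 psf.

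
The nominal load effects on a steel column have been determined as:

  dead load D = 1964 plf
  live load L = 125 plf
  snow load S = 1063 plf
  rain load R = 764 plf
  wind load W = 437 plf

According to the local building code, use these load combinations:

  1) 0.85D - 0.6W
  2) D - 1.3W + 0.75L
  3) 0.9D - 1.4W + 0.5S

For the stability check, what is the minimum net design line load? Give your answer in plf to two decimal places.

1407.20 plf

1) 0.85(1964) - 0.6(437) = 1669.40 - 262.20 = 1407.20
2) 1.0(1964) - 1.3(437) + 0.75(125) = 1964.00 - 568.10 + 93.75 = 1489.65
3) 0.9(1964) - 1.4(437) + 0.5(1063) = 1767.60 - 611.80 + 531.50 = 1687.30
Combination 1 gives the minimum: 1407.20 plf.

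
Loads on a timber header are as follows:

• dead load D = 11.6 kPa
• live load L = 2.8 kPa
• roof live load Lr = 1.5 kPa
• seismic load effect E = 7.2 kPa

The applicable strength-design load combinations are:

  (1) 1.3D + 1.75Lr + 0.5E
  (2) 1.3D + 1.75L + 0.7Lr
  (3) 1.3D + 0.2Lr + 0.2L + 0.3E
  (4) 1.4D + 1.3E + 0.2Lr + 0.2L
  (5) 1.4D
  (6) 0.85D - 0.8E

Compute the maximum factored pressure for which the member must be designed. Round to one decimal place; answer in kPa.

(1) 1.3(11.6) + 1.75(1.5) + 0.5(7.2) = 15.1 + 2.6 + 3.6 = 21.3
(2) 1.3(11.6) + 1.75(2.8) + 0.7(1.5) = 21.0
(3) 1.3(11.6) + 0.2(1.5) + 0.2(2.8) + 0.3(7.2) = 18.1
(4) 1.4(11.6) + 1.3(7.2) + 0.2(1.5) + 0.2(2.8) = 16.2 + 9.4 + 0.3 + 0.6 = 26.5
(5) 1.4(11.6) = 16.2
(6) 0.85(11.6) - 0.8(7.2) = 9.9 - 5.8 = 4.1
Maximum is from combination 4.

26.5 kPa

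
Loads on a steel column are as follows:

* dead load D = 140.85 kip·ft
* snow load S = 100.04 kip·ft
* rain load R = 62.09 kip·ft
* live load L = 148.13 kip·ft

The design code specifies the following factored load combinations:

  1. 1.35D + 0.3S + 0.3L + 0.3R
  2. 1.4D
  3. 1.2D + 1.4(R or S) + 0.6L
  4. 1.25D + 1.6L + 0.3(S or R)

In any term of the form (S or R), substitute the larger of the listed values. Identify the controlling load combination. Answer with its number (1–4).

(R or S) → S = 100.04 kip·ft; (S or R) → S = 100.04 kip·ft.
1. 1.35(140.85) + 0.3(100.04) + 0.3(148.13) + 0.3(62.09) = 190.15 + 30.01 + 44.44 + 18.63 = 283.23
2. 1.4(140.85) = 197.19
3. 1.2(140.85) + 1.4(100.04) + 0.6(148.13) = 397.95
4. 1.25(140.85) + 1.6(148.13) + 0.3(100.04) = 176.06 + 237.01 + 30.01 = 443.08
The largest value is 443.08 kip·ft from combination 4.

Combination 4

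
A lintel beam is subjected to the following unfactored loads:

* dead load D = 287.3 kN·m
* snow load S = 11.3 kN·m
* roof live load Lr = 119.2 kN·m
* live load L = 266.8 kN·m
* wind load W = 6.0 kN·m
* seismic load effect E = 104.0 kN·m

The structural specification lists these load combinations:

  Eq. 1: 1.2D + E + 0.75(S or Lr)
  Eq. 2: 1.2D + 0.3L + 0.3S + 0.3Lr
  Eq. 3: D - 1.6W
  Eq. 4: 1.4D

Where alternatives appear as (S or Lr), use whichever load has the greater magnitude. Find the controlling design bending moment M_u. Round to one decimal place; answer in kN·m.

(S or Lr) → Lr = 119.2 kN·m.
Eq. 1: 1.2(287.3) + 1.0(104.0) + 0.75(119.2) = 538.2
Eq. 2: 1.2(287.3) + 0.3(266.8) + 0.3(11.3) + 0.3(119.2) = 464.0
Eq. 3: 1.0(287.3) - 1.6(6.0) = 277.7
Eq. 4: 1.4(287.3) = 402.2
The controlling combination is 1, giving 538.2 kN·m.

538.2 kN·m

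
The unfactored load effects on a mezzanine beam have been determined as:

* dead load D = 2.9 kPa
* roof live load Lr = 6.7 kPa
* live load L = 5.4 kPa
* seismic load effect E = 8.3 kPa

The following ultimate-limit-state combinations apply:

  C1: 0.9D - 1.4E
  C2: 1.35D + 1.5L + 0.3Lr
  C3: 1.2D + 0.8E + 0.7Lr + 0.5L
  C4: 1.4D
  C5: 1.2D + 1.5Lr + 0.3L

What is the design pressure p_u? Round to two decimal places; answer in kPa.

17.51 kPa

C1: 0.9(2.9) - 1.4(8.3) = -9.01
C2: 1.35(2.9) + 1.5(5.4) + 0.3(6.7) = 14.03
C3: 1.2(2.9) + 0.8(8.3) + 0.7(6.7) + 0.5(5.4) = 17.51
C4: 1.4(2.9) = 4.06
C5: 1.2(2.9) + 1.5(6.7) + 0.3(5.4) = 15.15
The controlling combination is 3, giving 17.51 kPa.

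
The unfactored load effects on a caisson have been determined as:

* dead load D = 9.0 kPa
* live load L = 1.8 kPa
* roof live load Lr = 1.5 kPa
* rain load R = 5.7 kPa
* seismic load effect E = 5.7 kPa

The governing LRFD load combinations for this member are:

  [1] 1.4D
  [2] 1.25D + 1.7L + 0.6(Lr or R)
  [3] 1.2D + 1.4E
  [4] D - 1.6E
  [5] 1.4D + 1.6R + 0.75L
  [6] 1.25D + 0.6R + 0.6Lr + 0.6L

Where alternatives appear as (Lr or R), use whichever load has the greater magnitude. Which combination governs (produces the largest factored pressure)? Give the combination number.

(Lr or R) → R = 5.7 kPa.
[1] 1.4(9.0) = 12.6
[2] 1.25(9.0) + 1.7(1.8) + 0.6(5.7) = 17.7
[3] 1.2(9.0) + 1.4(5.7) = 10.8 + 8.0 = 18.8
[4] 1.0(9.0) - 1.6(5.7) = 9.0 - 9.1 = -0.1
[5] 1.4(9.0) + 1.6(5.7) + 0.75(1.8) = 12.6 + 9.1 + 1.4 = 23.1
[6] 1.25(9.0) + 0.6(5.7) + 0.6(1.5) + 0.6(1.8) = 11.3 + 3.4 + 0.9 + 1.1 = 16.7
The largest value is 23.1 kPa from combination 5.

Combination 5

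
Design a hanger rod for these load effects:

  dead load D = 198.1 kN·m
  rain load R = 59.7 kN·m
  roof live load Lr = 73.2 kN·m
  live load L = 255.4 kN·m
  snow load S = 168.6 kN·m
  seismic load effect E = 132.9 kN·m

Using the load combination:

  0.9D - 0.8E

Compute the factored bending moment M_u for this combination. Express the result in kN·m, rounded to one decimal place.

0.9(198.1) - 0.8(132.9) = 178.3 - 106.3 = 72.0
M_u = 72.0 kN·m.

72.0 kN·m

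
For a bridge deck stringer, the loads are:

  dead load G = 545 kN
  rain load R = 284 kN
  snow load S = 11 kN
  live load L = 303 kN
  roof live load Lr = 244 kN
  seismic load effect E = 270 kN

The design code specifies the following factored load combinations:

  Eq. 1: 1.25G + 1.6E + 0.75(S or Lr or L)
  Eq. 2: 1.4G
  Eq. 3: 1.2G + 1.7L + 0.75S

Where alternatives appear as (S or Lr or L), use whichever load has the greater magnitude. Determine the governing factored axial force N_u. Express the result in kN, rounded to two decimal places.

1340.50 kN

(S or Lr or L) → L = 303 kN.
Eq. 1: 1.25(545) + 1.6(270) + 0.75(303) = 681.25 + 432.00 + 227.25 = 1340.50
Eq. 2: 1.4(545) = 763.00
Eq. 3: 1.2(545) + 1.7(303) + 0.75(11) = 654.00 + 515.10 + 8.25 = 1177.35
Maximum is from combination 1.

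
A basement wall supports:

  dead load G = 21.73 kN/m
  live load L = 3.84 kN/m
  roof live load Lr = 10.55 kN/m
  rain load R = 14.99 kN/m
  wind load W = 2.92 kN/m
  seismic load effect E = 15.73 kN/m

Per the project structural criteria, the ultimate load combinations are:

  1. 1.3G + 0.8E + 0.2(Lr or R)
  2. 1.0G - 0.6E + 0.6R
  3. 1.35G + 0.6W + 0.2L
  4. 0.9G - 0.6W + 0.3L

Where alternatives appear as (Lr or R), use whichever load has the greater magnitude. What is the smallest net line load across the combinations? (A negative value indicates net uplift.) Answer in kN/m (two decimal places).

18.96 kN/m

(Lr or R) → R = 14.99 kN/m.
1. 1.3(21.73) + 0.8(15.73) + 0.2(14.99) = 28.25 + 12.58 + 3.00 = 43.83
2. 1.0(21.73) - 0.6(15.73) + 0.6(14.99) = 21.29
3. 1.35(21.73) + 0.6(2.92) + 0.2(3.84) = 29.34 + 1.75 + 0.77 = 31.86
4. 0.9(21.73) - 0.6(2.92) + 0.3(3.84) = 19.56 - 1.75 + 1.15 = 18.96
Combination 4 gives the minimum: 18.96 kN/m.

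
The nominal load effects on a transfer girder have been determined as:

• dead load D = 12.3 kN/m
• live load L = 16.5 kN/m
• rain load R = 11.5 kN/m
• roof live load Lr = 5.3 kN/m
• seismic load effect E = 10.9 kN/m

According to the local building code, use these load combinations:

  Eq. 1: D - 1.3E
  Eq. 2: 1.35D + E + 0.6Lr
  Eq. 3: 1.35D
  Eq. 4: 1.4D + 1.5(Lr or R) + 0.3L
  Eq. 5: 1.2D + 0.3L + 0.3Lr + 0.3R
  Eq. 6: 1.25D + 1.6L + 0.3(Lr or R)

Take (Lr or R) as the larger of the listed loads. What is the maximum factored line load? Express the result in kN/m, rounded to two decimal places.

45.23 kN/m

(Lr or R) → R = 11.5 kN/m.
Eq. 1: 1.0(12.3) - 1.3(10.9) = 12.30 - 14.17 = -1.87
Eq. 2: 1.35(12.3) + 1.0(10.9) + 0.6(5.3) = 16.61 + 10.90 + 3.18 = 30.69
Eq. 3: 1.35(12.3) = 16.61
Eq. 4: 1.4(12.3) + 1.5(11.5) + 0.3(16.5) = 17.22 + 17.25 + 4.95 = 39.42
Eq. 5: 1.2(12.3) + 0.3(16.5) + 0.3(5.3) + 0.3(11.5) = 14.76 + 4.95 + 1.59 + 3.45 = 24.75
Eq. 6: 1.25(12.3) + 1.6(16.5) + 0.3(11.5) = 15.38 + 26.40 + 3.45 = 45.23
Maximum is from combination 6.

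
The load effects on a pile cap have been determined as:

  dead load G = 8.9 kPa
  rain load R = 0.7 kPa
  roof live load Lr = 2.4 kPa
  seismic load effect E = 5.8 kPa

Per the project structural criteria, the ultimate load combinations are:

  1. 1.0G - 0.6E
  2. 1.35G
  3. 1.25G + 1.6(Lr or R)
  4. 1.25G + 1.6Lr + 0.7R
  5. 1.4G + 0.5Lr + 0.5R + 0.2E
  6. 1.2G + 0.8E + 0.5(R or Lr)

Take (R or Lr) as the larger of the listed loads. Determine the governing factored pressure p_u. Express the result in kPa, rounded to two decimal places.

(Lr or R) → Lr = 2.4 kPa; (R or Lr) → Lr = 2.4 kPa.
1. 1.0(8.9) - 0.6(5.8) = 5.42
2. 1.35(8.9) = 12.02
3. 1.25(8.9) + 1.6(2.4) = 14.97
4. 1.25(8.9) + 1.6(2.4) + 0.7(0.7) = 15.46
5. 1.4(8.9) + 0.5(2.4) + 0.5(0.7) + 0.2(5.8) = 15.17
6. 1.2(8.9) + 0.8(5.8) + 0.5(2.4) = 16.52
Combination 6 governs: p_u = 16.52 kPa.

16.52 kPa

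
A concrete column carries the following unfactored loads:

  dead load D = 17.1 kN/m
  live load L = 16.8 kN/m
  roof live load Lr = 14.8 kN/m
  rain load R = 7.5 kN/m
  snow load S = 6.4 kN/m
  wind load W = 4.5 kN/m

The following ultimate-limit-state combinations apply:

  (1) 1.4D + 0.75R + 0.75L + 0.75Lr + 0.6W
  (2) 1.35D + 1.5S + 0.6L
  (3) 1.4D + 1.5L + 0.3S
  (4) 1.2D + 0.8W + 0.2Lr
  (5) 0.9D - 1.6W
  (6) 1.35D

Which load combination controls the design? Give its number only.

Combination 1

(1) 1.4(17.1) + 0.75(7.5) + 0.75(16.8) + 0.75(14.8) + 0.6(4.5) = 23.94 + 5.63 + 12.60 + 11.10 + 2.70 = 55.97
(2) 1.35(17.1) + 1.5(6.4) + 0.6(16.8) = 23.09 + 9.60 + 10.08 = 42.77
(3) 1.4(17.1) + 1.5(16.8) + 0.3(6.4) = 23.94 + 25.20 + 1.92 = 51.06
(4) 1.2(17.1) + 0.8(4.5) + 0.2(14.8) = 20.52 + 3.60 + 2.96 = 27.08
(5) 0.9(17.1) - 1.6(4.5) = 15.39 - 7.20 = 8.19
(6) 1.35(17.1) = 23.09
The largest value is 55.97 kN/m from combination 1.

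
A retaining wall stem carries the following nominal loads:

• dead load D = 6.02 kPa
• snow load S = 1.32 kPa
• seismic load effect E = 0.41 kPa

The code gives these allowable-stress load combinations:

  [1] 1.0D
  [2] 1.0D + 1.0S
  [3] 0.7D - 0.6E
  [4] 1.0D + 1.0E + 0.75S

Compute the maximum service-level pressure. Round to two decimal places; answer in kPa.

7.42 kPa

[1] 1.0(6.02) = 6.02
[2] 1.0(6.02) + 1.0(1.32) = 6.02 + 1.32 = 7.34
[3] 0.7(6.02) - 0.6(0.41) = 3.97
[4] 1.0(6.02) + 1.0(0.41) + 0.75(1.32) = 6.02 + 0.41 + 0.99 = 7.42
The controlling combination is 4, giving 7.42 kPa.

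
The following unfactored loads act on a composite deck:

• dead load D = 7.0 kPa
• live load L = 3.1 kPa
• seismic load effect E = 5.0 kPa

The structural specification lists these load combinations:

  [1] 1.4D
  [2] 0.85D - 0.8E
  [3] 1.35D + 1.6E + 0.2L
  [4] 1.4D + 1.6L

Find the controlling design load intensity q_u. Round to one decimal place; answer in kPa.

18.1 kPa

[1] 1.4(7.0) = 9.8
[2] 0.85(7.0) - 0.8(5.0) = 6.0 - 4.0 = 2.0
[3] 1.35(7.0) + 1.6(5.0) + 0.2(3.1) = 9.5 + 8.0 + 0.6 = 18.1
[4] 1.4(7.0) + 1.6(3.1) = 9.8 + 5.0 = 14.8
Maximum is from combination 3.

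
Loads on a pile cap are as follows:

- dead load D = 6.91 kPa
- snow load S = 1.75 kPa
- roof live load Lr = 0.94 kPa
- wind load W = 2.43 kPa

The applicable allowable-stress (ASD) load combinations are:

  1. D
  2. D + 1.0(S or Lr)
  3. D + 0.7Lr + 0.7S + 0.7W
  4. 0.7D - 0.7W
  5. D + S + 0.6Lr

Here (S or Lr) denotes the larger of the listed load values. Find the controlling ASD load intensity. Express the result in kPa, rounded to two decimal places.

(S or Lr) → S = 1.75 kPa.
1. 1.0(6.91) = 6.91
2. 1.0(6.91) + 1.0(1.75) = 6.91 + 1.75 = 8.66
3. 1.0(6.91) + 0.7(0.94) + 0.7(1.75) + 0.7(2.43) = 10.49
4. 0.7(6.91) - 0.7(2.43) = 4.84 - 1.70 = 3.14
5. 1.0(6.91) + 1.0(1.75) + 0.6(0.94) = 6.91 + 1.75 + 0.56 = 9.22
Maximum is from combination 3.

10.49 kPa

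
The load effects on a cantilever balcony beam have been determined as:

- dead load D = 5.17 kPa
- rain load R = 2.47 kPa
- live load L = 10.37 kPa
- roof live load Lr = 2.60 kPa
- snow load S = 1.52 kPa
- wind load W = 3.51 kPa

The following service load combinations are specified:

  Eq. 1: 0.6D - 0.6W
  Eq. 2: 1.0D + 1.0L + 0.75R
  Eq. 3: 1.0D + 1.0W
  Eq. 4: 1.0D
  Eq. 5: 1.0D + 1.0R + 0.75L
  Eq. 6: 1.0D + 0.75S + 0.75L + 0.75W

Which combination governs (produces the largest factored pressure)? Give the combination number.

Combination 2

Eq. 1: 0.6(5.17) - 0.6(3.51) = 1.00
Eq. 2: 1.0(5.17) + 1.0(10.37) + 0.75(2.47) = 5.17 + 10.37 + 1.85 = 17.39
Eq. 3: 1.0(5.17) + 1.0(3.51) = 5.17 + 3.51 = 8.68
Eq. 4: 1.0(5.17) = 5.17
Eq. 5: 1.0(5.17) + 1.0(2.47) + 0.75(10.37) = 5.17 + 2.47 + 7.78 = 15.42
Eq. 6: 1.0(5.17) + 0.75(1.52) + 0.75(10.37) + 0.75(3.51) = 5.17 + 1.14 + 7.78 + 2.63 = 16.72
The largest value is 17.39 kPa from combination 2.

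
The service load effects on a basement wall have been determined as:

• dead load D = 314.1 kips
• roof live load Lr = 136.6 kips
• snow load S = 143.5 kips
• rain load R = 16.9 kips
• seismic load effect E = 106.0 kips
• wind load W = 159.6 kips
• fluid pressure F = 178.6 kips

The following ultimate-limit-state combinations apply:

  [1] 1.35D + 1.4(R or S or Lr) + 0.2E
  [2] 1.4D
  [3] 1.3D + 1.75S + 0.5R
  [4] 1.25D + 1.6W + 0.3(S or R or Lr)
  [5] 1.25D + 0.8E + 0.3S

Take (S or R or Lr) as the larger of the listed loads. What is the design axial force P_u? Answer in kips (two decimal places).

691.04 kips

(R or S or Lr) → S = 143.5 kips; (S or R or Lr) → S = 143.5 kips.
[1] 1.35(314.1) + 1.4(143.5) + 0.2(106.0) = 424.04 + 200.90 + 21.20 = 646.14
[2] 1.4(314.1) = 439.74
[3] 1.3(314.1) + 1.75(143.5) + 0.5(16.9) = 408.33 + 251.13 + 8.45 = 667.91
[4] 1.25(314.1) + 1.6(159.6) + 0.3(143.5) = 392.63 + 255.36 + 43.05 = 691.04
[5] 1.25(314.1) + 0.8(106.0) + 0.3(143.5) = 392.63 + 84.80 + 43.05 = 520.48
The controlling combination is 4, giving 691.04 kips.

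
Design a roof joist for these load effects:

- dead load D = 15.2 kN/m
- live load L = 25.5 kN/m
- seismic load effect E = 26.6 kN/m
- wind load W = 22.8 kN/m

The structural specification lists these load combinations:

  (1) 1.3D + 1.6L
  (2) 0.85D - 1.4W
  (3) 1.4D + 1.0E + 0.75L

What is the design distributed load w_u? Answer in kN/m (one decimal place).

67.0 kN/m

(1) 1.3(15.2) + 1.6(25.5) = 19.8 + 40.8 = 60.6
(2) 0.85(15.2) - 1.4(22.8) = 12.9 - 31.9 = -19.0
(3) 1.4(15.2) + 1.0(26.6) + 0.75(25.5) = 21.3 + 26.6 + 19.1 = 67.0
Combination 3 governs: w_u = 67.0 kN/m.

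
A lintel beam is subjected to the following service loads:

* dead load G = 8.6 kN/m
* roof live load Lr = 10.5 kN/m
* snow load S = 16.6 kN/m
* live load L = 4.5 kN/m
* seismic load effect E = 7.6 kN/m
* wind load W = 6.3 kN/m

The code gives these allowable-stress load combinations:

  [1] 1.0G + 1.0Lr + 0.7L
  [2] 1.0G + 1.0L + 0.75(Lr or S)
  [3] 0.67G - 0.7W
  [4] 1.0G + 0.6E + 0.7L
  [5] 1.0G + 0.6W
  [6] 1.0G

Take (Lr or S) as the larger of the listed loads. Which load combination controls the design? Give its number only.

Combination 2

(Lr or S) → S = 16.6 kN/m.
[1] 1.0(8.6) + 1.0(10.5) + 0.7(4.5) = 8.60 + 10.50 + 3.15 = 22.25
[2] 1.0(8.6) + 1.0(4.5) + 0.75(16.6) = 8.60 + 4.50 + 12.45 = 25.55
[3] 0.67(8.6) - 0.7(6.3) = 5.76 - 4.41 = 1.35
[4] 1.0(8.6) + 0.6(7.6) + 0.7(4.5) = 8.60 + 4.56 + 3.15 = 16.31
[5] 1.0(8.6) + 0.6(6.3) = 8.60 + 3.78 = 12.38
[6] 1.0(8.6) = 8.60
The largest value is 25.55 kN/m from combination 2.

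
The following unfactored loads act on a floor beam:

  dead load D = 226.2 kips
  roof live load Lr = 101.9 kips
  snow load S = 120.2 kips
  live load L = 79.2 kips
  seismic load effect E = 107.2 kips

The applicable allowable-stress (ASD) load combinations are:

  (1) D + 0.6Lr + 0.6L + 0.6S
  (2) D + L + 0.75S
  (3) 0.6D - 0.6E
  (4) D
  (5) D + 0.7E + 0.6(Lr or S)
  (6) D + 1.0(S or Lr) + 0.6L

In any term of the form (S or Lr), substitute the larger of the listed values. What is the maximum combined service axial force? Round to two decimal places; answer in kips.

(Lr or S) → S = 120.2 kips; (S or Lr) → S = 120.2 kips.
(1) 1.0(226.2) + 0.6(101.9) + 0.6(79.2) + 0.6(120.2) = 226.20 + 61.14 + 47.52 + 72.12 = 406.98
(2) 1.0(226.2) + 1.0(79.2) + 0.75(120.2) = 226.20 + 79.20 + 90.15 = 395.55
(3) 0.6(226.2) - 0.6(107.2) = 135.72 - 64.32 = 71.40
(4) 1.0(226.2) = 226.20
(5) 1.0(226.2) + 0.7(107.2) + 0.6(120.2) = 226.20 + 75.04 + 72.12 = 373.36
(6) 1.0(226.2) + 1.0(120.2) + 0.6(79.2) = 226.20 + 120.20 + 47.52 = 393.92
Maximum is from combination 1.

406.98 kips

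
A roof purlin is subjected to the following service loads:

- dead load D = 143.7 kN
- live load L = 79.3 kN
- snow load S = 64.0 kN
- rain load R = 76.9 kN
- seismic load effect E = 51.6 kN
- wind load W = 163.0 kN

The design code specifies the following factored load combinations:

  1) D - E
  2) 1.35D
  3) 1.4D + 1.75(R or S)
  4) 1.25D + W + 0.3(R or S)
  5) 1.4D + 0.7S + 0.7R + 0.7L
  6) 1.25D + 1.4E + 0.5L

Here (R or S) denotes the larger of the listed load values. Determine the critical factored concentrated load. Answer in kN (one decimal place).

(R or S) → R = 76.9 kN.
1) 1.0(143.7) - 1.0(51.6) = 92.1
2) 1.35(143.7) = 194.0
3) 1.4(143.7) + 1.75(76.9) = 335.8
4) 1.25(143.7) + 1.0(163.0) + 0.3(76.9) = 365.7
5) 1.4(143.7) + 0.7(64.0) + 0.7(76.9) + 0.7(79.3) = 355.3
6) 1.25(143.7) + 1.4(51.6) + 0.5(79.3) = 291.5
The controlling combination is 4, giving 365.7 kN.

365.7 kN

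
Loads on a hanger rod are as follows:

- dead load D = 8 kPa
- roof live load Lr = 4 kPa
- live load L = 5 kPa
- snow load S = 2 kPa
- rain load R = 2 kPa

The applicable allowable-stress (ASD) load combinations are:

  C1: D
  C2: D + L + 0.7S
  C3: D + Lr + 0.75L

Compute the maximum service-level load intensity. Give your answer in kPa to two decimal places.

C1: 1.0(8) = 8.00
C2: 1.0(8) + 1.0(5) + 0.7(2) = 14.40
C3: 1.0(8) + 1.0(4) + 0.75(5) = 15.75
Maximum is from combination 3.

15.75 kPa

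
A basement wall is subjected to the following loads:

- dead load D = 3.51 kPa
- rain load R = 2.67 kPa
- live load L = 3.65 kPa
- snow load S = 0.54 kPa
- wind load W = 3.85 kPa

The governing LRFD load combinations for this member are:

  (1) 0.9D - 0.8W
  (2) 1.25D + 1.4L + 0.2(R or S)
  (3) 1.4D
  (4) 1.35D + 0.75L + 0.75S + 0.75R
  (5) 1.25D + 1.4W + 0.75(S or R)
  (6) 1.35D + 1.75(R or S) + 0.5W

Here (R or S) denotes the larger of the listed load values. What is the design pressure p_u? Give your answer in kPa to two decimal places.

(R or S) → R = 2.67 kPa; (S or R) → R = 2.67 kPa.
(1) 0.9(3.51) - 0.8(3.85) = 3.16 - 3.08 = 0.08
(2) 1.25(3.51) + 1.4(3.65) + 0.2(2.67) = 4.39 + 5.11 + 0.53 = 10.03
(3) 1.4(3.51) = 4.91
(4) 1.35(3.51) + 0.75(3.65) + 0.75(0.54) + 0.75(2.67) = 9.88
(5) 1.25(3.51) + 1.4(3.85) + 0.75(2.67) = 4.39 + 5.39 + 2.00 = 11.78
(6) 1.35(3.51) + 1.75(2.67) + 0.5(3.85) = 4.74 + 4.67 + 1.93 = 11.34
Maximum is from combination 5.

11.78 kPa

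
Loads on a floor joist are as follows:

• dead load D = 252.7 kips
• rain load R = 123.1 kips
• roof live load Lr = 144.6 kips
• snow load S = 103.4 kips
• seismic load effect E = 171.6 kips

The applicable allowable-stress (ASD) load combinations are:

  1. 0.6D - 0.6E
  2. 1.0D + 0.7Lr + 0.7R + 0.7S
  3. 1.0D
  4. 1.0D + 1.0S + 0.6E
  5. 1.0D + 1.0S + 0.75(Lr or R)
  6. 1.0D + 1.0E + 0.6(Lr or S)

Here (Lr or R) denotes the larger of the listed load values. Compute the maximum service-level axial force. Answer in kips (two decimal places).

(Lr or R) → Lr = 144.6 kips; (Lr or S) → Lr = 144.6 kips.
1. 0.6(252.7) - 0.6(171.6) = 151.62 - 102.96 = 48.66
2. 1.0(252.7) + 0.7(144.6) + 0.7(123.1) + 0.7(103.4) = 252.70 + 101.22 + 86.17 + 72.38 = 512.47
3. 1.0(252.7) = 252.70
4. 1.0(252.7) + 1.0(103.4) + 0.6(171.6) = 252.70 + 103.40 + 102.96 = 459.06
5. 1.0(252.7) + 1.0(103.4) + 0.75(144.6) = 252.70 + 103.40 + 108.45 = 464.55
6. 1.0(252.7) + 1.0(171.6) + 0.6(144.6) = 252.70 + 171.60 + 86.76 = 511.06
Maximum is from combination 2.

512.47 kips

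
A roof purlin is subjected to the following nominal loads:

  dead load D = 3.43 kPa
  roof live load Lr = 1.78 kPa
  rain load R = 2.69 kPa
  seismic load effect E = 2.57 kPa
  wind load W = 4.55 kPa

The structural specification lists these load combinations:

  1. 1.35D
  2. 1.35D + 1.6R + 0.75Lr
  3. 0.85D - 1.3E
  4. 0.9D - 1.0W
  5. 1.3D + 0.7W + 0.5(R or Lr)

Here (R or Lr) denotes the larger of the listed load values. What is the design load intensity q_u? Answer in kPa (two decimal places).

(R or Lr) → R = 2.69 kPa.
1. 1.35(3.43) = 4.63
2. 1.35(3.43) + 1.6(2.69) + 0.75(1.78) = 4.63 + 4.30 + 1.34 = 10.27
3. 0.85(3.43) - 1.3(2.57) = -0.43
4. 0.9(3.43) - 1.0(4.55) = 3.09 - 4.55 = -1.46
5. 1.3(3.43) + 0.7(4.55) + 0.5(2.69) = 8.99
Maximum is from combination 2.

10.27 kPa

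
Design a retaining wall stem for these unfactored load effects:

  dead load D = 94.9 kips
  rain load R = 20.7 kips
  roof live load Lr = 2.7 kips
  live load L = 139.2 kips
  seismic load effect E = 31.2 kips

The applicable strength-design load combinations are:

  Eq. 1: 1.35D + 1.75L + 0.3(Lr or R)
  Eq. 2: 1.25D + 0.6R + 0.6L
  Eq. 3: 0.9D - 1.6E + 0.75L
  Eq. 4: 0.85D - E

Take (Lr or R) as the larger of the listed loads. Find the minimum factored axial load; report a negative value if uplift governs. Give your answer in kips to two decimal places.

(Lr or R) → R = 20.7 kips.
Eq. 1: 1.35(94.9) + 1.75(139.2) + 0.3(20.7) = 377.93
Eq. 2: 1.25(94.9) + 0.6(20.7) + 0.6(139.2) = 214.57
Eq. 3: 0.9(94.9) - 1.6(31.2) + 0.75(139.2) = 139.89
Eq. 4: 0.85(94.9) - 1.0(31.2) = 49.47
Combination 4 gives the minimum: 49.47 kips.

49.47 kips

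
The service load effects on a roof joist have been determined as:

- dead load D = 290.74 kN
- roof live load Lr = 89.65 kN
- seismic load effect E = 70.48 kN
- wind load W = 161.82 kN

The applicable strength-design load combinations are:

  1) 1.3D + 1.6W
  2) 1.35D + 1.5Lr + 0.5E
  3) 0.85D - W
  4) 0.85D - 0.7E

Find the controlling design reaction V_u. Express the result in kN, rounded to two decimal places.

1) 1.3(290.74) + 1.6(161.82) = 636.87
2) 1.35(290.74) + 1.5(89.65) + 0.5(70.48) = 562.21
3) 0.85(290.74) - 1.0(161.82) = 85.31
4) 0.85(290.74) - 0.7(70.48) = 197.79
Maximum is from combination 1.

636.87 kN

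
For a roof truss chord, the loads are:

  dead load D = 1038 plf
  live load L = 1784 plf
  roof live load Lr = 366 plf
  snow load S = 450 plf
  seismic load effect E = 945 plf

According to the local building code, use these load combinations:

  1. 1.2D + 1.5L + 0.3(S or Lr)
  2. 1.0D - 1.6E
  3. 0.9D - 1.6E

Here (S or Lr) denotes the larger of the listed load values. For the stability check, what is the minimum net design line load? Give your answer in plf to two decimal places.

-577.80 plf

(S or Lr) → S = 450 plf.
1. 1.2(1038) + 1.5(1784) + 0.3(450) = 1245.60 + 2676.00 + 135.00 = 4056.60
2. 1.0(1038) - 1.6(945) = 1038.00 - 1512.00 = -474.00
3. 0.9(1038) - 1.6(945) = 934.20 - 1512.00 = -577.80
Combination 3 gives the minimum: -577.80 plf.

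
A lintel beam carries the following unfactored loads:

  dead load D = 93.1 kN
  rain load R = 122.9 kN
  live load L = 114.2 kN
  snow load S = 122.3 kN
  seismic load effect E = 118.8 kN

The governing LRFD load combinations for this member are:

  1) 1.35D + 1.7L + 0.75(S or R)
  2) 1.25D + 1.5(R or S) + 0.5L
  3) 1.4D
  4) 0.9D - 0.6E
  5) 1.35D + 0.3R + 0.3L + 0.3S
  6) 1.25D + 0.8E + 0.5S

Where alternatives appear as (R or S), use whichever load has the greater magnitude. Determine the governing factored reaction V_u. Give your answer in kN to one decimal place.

412.0 kN

(S or R) → R = 122.9 kN; (R or S) → R = 122.9 kN.
1) 1.35(93.1) + 1.7(114.2) + 0.75(122.9) = 412.0
2) 1.25(93.1) + 1.5(122.9) + 0.5(114.2) = 357.8
3) 1.4(93.1) = 130.3
4) 0.9(93.1) - 0.6(118.8) = 12.5
5) 1.35(93.1) + 0.3(122.9) + 0.3(114.2) + 0.3(122.3) = 233.5
6) 1.25(93.1) + 0.8(118.8) + 0.5(122.3) = 272.6
Maximum is from combination 1.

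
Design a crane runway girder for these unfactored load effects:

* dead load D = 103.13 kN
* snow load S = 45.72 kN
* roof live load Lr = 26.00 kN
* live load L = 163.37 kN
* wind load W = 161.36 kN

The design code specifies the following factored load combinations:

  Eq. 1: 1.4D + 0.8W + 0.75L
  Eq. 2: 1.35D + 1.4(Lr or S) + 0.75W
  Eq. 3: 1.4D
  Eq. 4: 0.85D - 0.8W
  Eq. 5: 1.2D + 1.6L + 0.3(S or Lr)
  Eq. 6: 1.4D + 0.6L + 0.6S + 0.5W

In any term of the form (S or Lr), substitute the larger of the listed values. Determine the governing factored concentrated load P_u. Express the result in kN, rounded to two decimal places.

398.86 kN

(Lr or S) → S = 45.72 kN; (S or Lr) → S = 45.72 kN.
Eq. 1: 1.4(103.13) + 0.8(161.36) + 0.75(163.37) = 144.38 + 129.09 + 122.53 = 396.00
Eq. 2: 1.35(103.13) + 1.4(45.72) + 0.75(161.36) = 324.25
Eq. 3: 1.4(103.13) = 144.38
Eq. 4: 0.85(103.13) - 0.8(161.36) = 87.66 - 129.09 = -41.43
Eq. 5: 1.2(103.13) + 1.6(163.37) + 0.3(45.72) = 398.86
Eq. 6: 1.4(103.13) + 0.6(163.37) + 0.6(45.72) + 0.5(161.36) = 350.52
Maximum is from combination 5.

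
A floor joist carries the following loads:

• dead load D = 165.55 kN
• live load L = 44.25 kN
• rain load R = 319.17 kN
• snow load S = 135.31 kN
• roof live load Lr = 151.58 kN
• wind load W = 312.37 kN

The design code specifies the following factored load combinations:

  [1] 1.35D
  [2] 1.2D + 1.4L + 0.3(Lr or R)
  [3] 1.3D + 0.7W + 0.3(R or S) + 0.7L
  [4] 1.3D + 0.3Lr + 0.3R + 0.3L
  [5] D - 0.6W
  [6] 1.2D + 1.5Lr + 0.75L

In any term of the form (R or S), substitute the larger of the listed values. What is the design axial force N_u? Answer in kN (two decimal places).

(Lr or R) → R = 319.17 kN; (R or S) → R = 319.17 kN.
[1] 1.35(165.55) = 223.49
[2] 1.2(165.55) + 1.4(44.25) + 0.3(319.17) = 198.66 + 61.95 + 95.75 = 356.36
[3] 1.3(165.55) + 0.7(312.37) + 0.3(319.17) + 0.7(44.25) = 560.60
[4] 1.3(165.55) + 0.3(151.58) + 0.3(319.17) + 0.3(44.25) = 215.22 + 45.47 + 95.75 + 13.28 = 369.72
[5] 1.0(165.55) - 0.6(312.37) = 165.55 - 187.42 = -21.87
[6] 1.2(165.55) + 1.5(151.58) + 0.75(44.25) = 198.66 + 227.37 + 33.19 = 459.22
The controlling combination is 3, giving 560.60 kN.

560.60 kN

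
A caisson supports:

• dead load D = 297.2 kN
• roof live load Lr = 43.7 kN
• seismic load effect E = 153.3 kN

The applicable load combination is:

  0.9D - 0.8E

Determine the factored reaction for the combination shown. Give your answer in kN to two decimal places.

144.84 kN

0.9(297.2) - 0.8(153.3) = 267.48 - 122.64 = 144.84
V_u = 144.84 kN.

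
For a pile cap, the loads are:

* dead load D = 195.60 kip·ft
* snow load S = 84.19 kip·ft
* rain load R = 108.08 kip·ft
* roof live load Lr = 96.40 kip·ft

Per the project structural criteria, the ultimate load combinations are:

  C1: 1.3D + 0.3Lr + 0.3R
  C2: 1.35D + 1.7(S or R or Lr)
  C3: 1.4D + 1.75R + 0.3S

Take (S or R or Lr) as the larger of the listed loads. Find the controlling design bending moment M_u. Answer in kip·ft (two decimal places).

488.24 kip·ft

(S or R or Lr) → R = 108.08 kip·ft.
C1: 1.3(195.60) + 0.3(96.40) + 0.3(108.08) = 254.28 + 28.92 + 32.42 = 315.62
C2: 1.35(195.60) + 1.7(108.08) = 264.06 + 183.74 = 447.80
C3: 1.4(195.60) + 1.75(108.08) + 0.3(84.19) = 273.84 + 189.14 + 25.26 = 488.24
Maximum is from combination 3.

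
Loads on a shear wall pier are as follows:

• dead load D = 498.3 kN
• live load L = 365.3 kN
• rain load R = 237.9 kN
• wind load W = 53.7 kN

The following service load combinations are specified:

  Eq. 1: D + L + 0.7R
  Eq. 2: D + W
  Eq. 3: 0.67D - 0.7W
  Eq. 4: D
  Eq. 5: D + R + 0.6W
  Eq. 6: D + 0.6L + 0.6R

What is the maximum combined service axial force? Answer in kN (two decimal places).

1030.13 kN

Eq. 1: 1.0(498.3) + 1.0(365.3) + 0.7(237.9) = 1030.13
Eq. 2: 1.0(498.3) + 1.0(53.7) = 552.00
Eq. 3: 0.67(498.3) - 0.7(53.7) = 296.27
Eq. 4: 1.0(498.3) = 498.30
Eq. 5: 1.0(498.3) + 1.0(237.9) + 0.6(53.7) = 768.42
Eq. 6: 1.0(498.3) + 0.6(365.3) + 0.6(237.9) = 860.22
The controlling combination is 1, giving 1030.13 kN.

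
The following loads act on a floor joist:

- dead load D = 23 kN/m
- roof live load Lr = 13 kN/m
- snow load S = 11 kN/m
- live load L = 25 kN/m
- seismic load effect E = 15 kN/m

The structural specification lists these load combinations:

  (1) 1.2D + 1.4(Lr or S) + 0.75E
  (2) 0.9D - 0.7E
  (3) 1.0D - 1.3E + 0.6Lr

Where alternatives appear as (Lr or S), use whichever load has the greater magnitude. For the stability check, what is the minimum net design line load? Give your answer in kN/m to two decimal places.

(Lr or S) → Lr = 13 kN/m.
(1) 1.2(23) + 1.4(13) + 0.75(15) = 57.05
(2) 0.9(23) - 0.7(15) = 10.20
(3) 1.0(23) - 1.3(15) + 0.6(13) = 11.30
Combination 2 gives the minimum: 10.20 kN/m.

10.20 kN/m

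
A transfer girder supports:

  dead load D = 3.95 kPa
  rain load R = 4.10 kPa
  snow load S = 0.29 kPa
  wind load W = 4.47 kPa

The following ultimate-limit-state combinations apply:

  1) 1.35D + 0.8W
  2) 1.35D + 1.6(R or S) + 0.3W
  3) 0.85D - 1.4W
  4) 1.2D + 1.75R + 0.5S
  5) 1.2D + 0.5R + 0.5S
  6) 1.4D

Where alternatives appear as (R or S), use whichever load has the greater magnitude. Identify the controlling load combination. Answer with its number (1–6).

(R or S) → R = 4.10 kPa.
1) 1.35(3.95) + 0.8(4.47) = 5.33 + 3.58 = 8.91
2) 1.35(3.95) + 1.6(4.10) + 0.3(4.47) = 5.33 + 6.56 + 1.34 = 13.23
3) 0.85(3.95) - 1.4(4.47) = 3.36 - 6.26 = -2.90
4) 1.2(3.95) + 1.75(4.10) + 0.5(0.29) = 12.06
5) 1.2(3.95) + 0.5(4.10) + 0.5(0.29) = 4.74 + 2.05 + 0.15 = 6.94
6) 1.4(3.95) = 5.53
The largest value is 13.23 kPa from combination 2.

Combination 2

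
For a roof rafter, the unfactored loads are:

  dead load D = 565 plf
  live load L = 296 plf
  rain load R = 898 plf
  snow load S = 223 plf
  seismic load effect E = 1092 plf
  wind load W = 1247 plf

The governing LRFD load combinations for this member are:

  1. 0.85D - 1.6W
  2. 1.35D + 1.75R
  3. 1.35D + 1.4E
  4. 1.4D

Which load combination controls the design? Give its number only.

1. 0.85(565) - 1.6(1247) = 480.25 - 1995.20 = -1514.95
2. 1.35(565) + 1.75(898) = 762.75 + 1571.50 = 2334.25
3. 1.35(565) + 1.4(1092) = 762.75 + 1528.80 = 2291.55
4. 1.4(565) = 791.00
The largest value is 2334.25 plf from combination 2.

Combination 2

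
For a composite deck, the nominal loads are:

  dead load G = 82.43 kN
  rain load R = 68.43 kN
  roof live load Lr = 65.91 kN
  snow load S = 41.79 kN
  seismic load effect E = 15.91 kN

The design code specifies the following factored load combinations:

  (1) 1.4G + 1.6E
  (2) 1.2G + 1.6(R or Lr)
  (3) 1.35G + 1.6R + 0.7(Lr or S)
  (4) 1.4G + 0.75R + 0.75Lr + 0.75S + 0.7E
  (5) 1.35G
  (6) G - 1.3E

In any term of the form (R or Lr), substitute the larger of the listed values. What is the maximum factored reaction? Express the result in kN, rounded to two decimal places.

(R or Lr) → R = 68.43 kN; (Lr or S) → Lr = 65.91 kN.
(1) 1.4(82.43) + 1.6(15.91) = 115.40 + 25.46 = 140.86
(2) 1.2(82.43) + 1.6(68.43) = 208.40
(3) 1.35(82.43) + 1.6(68.43) + 0.7(65.91) = 111.28 + 109.49 + 46.14 = 266.91
(4) 1.4(82.43) + 0.75(68.43) + 0.75(65.91) + 0.75(41.79) + 0.7(15.91) = 258.64
(5) 1.35(82.43) = 111.28
(6) 1.0(82.43) - 1.3(15.91) = 82.43 - 20.68 = 61.75
The controlling combination is 3, giving 266.91 kN.

266.91 kN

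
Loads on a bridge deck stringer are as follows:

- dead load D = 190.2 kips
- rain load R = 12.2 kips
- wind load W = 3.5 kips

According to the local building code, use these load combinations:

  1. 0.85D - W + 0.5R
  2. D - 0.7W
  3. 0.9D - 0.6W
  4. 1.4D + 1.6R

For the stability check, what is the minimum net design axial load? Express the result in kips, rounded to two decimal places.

164.27 kips

1. 0.85(190.2) - 1.0(3.5) + 0.5(12.2) = 164.27
2. 1.0(190.2) - 0.7(3.5) = 187.75
3. 0.9(190.2) - 0.6(3.5) = 169.08
4. 1.4(190.2) + 1.6(12.2) = 285.80
Combination 1 gives the minimum: 164.27 kips.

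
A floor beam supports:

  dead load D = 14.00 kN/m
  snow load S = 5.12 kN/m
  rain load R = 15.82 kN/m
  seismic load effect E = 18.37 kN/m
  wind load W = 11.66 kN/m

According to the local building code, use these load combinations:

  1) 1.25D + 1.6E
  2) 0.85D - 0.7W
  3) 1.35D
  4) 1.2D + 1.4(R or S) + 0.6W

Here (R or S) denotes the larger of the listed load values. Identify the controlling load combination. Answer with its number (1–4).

(R or S) → R = 15.82 kN/m.
1) 1.25(14.00) + 1.6(18.37) = 17.50 + 29.39 = 46.89
2) 0.85(14.00) - 0.7(11.66) = 11.90 - 8.16 = 3.74
3) 1.35(14.00) = 18.90
4) 1.2(14.00) + 1.4(15.82) + 0.6(11.66) = 45.94
The largest value is 46.89 kN/m from combination 1.

Combination 1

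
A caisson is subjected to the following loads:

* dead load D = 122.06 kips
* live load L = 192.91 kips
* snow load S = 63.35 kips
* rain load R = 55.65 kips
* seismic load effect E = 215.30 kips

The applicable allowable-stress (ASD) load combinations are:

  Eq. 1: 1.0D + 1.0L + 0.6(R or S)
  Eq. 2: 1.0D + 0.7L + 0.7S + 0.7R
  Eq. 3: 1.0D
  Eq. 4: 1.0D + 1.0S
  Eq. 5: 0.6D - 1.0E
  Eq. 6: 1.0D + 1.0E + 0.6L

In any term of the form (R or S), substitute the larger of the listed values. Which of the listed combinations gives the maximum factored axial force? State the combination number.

(R or S) → S = 63.35 kips.
Eq. 1: 1.0(122.06) + 1.0(192.91) + 0.6(63.35) = 122.06 + 192.91 + 38.01 = 352.98
Eq. 2: 1.0(122.06) + 0.7(192.91) + 0.7(63.35) + 0.7(55.65) = 340.40
Eq. 3: 1.0(122.06) = 122.06
Eq. 4: 1.0(122.06) + 1.0(63.35) = 122.06 + 63.35 = 185.41
Eq. 5: 0.6(122.06) - 1.0(215.30) = 73.24 - 215.30 = -142.06
Eq. 6: 1.0(122.06) + 1.0(215.30) + 0.6(192.91) = 122.06 + 215.30 + 115.75 = 453.11
The largest value is 453.11 kips from combination 6.

Combination 6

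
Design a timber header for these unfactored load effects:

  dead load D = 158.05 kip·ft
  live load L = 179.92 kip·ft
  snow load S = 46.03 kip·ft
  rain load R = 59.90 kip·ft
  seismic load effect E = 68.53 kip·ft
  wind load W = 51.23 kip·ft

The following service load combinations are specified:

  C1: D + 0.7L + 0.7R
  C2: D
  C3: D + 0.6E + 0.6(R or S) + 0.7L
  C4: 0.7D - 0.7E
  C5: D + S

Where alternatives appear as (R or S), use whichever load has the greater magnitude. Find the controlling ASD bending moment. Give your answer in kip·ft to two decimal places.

361.05 kip·ft

(R or S) → R = 59.90 kip·ft.
C1: 1.0(158.05) + 0.7(179.92) + 0.7(59.90) = 158.05 + 125.94 + 41.93 = 325.92
C2: 1.0(158.05) = 158.05
C3: 1.0(158.05) + 0.6(68.53) + 0.6(59.90) + 0.7(179.92) = 158.05 + 41.12 + 35.94 + 125.94 = 361.05
C4: 0.7(158.05) - 0.7(68.53) = 62.66
C5: 1.0(158.05) + 1.0(46.03) = 158.05 + 46.03 = 204.08
Maximum is from combination 3.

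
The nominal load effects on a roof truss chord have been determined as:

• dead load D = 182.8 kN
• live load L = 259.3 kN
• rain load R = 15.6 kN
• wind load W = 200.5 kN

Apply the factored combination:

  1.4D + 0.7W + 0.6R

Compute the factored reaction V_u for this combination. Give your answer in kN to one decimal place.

405.6 kN

1.4(182.8) + 0.7(200.5) + 0.6(15.6) = 405.6
V_u = 405.6 kN.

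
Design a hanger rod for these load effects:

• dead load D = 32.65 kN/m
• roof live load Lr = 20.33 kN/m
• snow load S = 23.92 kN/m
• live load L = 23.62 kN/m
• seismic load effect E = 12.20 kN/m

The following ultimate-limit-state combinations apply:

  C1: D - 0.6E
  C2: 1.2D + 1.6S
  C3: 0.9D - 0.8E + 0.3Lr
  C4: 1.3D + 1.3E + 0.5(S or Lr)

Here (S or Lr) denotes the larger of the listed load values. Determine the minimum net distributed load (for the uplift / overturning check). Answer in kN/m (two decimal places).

25.33 kN/m

(S or Lr) → S = 23.92 kN/m.
C1: 1.0(32.65) - 0.6(12.20) = 32.65 - 7.32 = 25.33
C2: 1.2(32.65) + 1.6(23.92) = 39.18 + 38.27 = 77.45
C3: 0.9(32.65) - 0.8(12.20) + 0.3(20.33) = 25.72
C4: 1.3(32.65) + 1.3(12.20) + 0.5(23.92) = 42.45 + 15.86 + 11.96 = 70.27
Combination 1 gives the minimum: 25.33 kN/m.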